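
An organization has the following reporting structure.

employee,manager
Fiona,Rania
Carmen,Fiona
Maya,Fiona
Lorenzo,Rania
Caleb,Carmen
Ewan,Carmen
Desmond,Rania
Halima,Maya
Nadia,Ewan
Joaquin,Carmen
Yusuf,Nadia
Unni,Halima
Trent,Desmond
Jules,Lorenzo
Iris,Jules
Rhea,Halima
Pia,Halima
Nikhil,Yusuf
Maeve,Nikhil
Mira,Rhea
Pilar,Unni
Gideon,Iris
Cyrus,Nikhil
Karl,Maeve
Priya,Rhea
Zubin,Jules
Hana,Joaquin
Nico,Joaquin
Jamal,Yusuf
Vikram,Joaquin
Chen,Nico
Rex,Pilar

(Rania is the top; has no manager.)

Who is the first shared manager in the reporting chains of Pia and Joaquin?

Pia's chain of managers is Halima, Maya, Fiona, Rania. Joaquin's chain of managers is Carmen, Fiona, Rania. The first manager that appears in both chains is Fiona.

Fiona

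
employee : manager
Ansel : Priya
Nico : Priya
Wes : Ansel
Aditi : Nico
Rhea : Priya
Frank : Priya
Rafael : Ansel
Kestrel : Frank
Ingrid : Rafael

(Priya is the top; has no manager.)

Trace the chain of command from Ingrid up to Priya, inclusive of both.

Ingrid reports to Rafael. Rafael reports to Ansel. Ansel reports to Priya. Priya is at the top.

Ingrid -> Rafael -> Ansel -> Priya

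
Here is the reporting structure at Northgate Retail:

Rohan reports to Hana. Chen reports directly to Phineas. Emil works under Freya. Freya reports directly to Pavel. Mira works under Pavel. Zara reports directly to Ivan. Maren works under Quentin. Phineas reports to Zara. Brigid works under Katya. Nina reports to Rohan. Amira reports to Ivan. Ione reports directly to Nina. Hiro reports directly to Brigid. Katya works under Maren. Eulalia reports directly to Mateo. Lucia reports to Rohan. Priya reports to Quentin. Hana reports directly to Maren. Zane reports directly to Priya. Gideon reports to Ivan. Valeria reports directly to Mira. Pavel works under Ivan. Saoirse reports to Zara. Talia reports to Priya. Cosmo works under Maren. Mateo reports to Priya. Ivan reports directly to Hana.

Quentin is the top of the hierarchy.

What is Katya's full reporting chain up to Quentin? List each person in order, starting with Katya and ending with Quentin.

Katya reports to Maren. Maren reports to Quentin. Quentin is at the top.

Katya -> Maren -> Quentin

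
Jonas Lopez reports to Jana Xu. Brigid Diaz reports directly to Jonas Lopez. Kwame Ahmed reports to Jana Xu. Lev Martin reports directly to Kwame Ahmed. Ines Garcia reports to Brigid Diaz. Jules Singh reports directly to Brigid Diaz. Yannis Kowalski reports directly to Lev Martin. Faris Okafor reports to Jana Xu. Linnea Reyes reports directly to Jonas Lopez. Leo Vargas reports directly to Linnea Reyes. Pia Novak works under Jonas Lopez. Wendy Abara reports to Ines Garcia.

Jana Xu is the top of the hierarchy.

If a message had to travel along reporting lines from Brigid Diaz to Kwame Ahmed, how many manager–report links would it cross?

3

Brigid Diaz is 2 levels below Jana Xu, and Kwame Ahmed is 1 level below Jana Xu (their lowest common manager). The shortest path runs up from Brigid Diaz to Jana Xu and back down to Kwame Ahmed: 2 + 1 = 3 links.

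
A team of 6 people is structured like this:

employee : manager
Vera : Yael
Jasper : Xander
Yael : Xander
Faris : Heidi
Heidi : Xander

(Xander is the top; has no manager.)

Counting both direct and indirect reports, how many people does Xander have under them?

5

Xander directly manages Yael, Jasper, Heidi. Under Yael: Vera (1). Jasper has no reports. Under Heidi: Faris (1). So Xander's organization is 3 direct reports plus everyone under them: 2 + 1 + 2 = 5.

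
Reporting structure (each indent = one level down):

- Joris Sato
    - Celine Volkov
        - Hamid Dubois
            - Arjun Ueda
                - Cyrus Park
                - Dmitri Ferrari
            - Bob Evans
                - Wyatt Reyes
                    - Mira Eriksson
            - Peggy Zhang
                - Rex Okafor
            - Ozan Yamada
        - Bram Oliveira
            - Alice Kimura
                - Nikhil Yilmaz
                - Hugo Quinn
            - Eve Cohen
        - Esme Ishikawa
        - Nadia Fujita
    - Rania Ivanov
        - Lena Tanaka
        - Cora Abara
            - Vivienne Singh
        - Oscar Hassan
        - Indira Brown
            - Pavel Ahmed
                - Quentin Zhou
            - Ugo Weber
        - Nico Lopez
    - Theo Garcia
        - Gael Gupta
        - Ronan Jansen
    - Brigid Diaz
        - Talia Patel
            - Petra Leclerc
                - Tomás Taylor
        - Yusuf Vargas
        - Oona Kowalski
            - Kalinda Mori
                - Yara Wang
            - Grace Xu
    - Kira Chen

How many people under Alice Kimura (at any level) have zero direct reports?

2

The people in Alice Kimura's organization with no one reporting to them are Hugo Quinn, Nikhil Yilmaz. That is 2.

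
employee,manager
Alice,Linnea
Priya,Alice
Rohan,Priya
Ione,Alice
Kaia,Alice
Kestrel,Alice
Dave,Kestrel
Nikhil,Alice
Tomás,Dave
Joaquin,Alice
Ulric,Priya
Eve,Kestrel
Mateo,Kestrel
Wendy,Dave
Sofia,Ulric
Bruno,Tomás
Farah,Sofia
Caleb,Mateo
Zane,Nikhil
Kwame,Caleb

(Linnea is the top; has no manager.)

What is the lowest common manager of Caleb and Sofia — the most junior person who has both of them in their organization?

Alice

Caleb's chain of managers is Mateo, Kestrel, Alice, Linnea. Sofia's chain of managers is Ulric, Priya, Alice, Linnea. The first manager that appears in both chains is Alice.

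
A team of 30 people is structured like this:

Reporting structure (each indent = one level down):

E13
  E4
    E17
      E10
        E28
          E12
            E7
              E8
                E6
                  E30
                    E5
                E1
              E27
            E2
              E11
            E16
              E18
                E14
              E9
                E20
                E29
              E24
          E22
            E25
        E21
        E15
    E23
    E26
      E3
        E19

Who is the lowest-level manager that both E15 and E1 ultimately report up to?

E15's chain of managers is E10, E17, E4, E13. E1's chain of managers is E8, E7, E12, E28, E10, E17, E4, E13. The first manager that appears in both chains is E10.

E10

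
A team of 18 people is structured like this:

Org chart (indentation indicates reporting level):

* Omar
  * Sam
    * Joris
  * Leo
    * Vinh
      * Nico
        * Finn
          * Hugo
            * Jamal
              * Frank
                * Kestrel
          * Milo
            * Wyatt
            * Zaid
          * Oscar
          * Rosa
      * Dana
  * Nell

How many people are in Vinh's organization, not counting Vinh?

Vinh directly manages Nico, Dana. Under Nico: Finn, Rosa, Oscar, Milo, Zaid, Wyatt, Hugo, Jamal, Frank, Kestrel (10). Dana has no reports. So Vinh's organization is 2 direct reports plus everyone under them: 11 + 1 = 12.

12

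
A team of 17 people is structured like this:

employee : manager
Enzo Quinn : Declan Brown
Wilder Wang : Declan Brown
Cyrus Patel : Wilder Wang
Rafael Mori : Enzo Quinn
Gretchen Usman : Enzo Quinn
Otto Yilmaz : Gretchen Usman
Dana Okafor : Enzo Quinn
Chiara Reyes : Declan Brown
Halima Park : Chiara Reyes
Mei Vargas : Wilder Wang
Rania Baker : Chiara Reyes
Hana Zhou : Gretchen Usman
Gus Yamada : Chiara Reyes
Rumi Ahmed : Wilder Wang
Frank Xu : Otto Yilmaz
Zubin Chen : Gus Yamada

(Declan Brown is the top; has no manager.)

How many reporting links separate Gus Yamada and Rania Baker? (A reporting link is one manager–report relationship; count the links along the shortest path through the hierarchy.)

2

Gus Yamada is 1 level below Chiara Reyes, and Rania Baker is 1 level below Chiara Reyes (their lowest common manager). The shortest path runs up from Gus Yamada to Chiara Reyes and back down to Rania Baker: 1 + 1 = 2 links.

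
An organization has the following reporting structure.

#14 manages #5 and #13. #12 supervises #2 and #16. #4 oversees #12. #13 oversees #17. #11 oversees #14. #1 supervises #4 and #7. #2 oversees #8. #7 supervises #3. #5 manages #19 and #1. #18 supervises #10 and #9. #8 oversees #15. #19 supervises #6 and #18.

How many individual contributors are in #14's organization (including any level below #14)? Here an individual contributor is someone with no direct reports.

7

The people in #14's organization with no one reporting to them are #17, #6, #9, #10, #3, #16, #15. That is 7.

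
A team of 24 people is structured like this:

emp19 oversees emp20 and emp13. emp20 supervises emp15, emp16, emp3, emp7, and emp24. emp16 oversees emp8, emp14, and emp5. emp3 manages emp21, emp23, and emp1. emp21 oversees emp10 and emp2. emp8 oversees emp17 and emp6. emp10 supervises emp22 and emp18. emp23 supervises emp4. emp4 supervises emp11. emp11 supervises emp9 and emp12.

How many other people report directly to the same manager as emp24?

4

emp24 reports to emp20. emp20's other direct reports are emp15, emp16, emp3, emp7 — 4 peers.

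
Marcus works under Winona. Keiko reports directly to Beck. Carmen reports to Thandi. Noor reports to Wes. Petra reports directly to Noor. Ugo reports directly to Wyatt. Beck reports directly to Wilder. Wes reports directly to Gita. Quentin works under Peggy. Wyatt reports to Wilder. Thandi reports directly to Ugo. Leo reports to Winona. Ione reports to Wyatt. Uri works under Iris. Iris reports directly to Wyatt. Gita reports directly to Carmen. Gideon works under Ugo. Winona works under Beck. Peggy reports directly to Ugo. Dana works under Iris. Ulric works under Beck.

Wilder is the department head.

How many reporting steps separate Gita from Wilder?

Chain from Gita up to Wilder: Gita → Carmen → Thandi → Ugo → Wyatt → Wilder. That is 5 steps up, so Gita is 5 levels below Wilder.

5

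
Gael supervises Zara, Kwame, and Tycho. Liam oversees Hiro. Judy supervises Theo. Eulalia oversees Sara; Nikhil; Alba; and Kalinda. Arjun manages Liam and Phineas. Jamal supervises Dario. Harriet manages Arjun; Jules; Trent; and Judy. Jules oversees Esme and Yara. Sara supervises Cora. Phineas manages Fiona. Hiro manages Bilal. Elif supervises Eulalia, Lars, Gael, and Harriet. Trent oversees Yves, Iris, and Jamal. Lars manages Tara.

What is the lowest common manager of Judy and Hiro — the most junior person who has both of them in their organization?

Harriet

Judy's chain of managers is Harriet, Elif. Hiro's chain of managers is Liam, Arjun, Harriet, Elif. The first manager that appears in both chains is Harriet.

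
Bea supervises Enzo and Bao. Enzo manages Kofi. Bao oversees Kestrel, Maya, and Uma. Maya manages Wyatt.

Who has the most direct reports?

Direct-report counts: Bea has 2; Bao has 3; Maya has 1; Enzo has 1. The largest is 3, held by Bao.

Bao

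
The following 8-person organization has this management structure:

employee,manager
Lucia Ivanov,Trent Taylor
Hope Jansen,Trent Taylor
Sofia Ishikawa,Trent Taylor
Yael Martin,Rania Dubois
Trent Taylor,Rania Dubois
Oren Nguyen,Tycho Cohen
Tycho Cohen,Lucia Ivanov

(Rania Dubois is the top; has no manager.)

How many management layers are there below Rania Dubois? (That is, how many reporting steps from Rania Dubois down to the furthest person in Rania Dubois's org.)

The longest chain under Rania Dubois runs Rania Dubois → Trent Taylor → Lucia Ivanov → Tycho Cohen → Oren Nguyen, which is 4 levels below Rania Dubois.

4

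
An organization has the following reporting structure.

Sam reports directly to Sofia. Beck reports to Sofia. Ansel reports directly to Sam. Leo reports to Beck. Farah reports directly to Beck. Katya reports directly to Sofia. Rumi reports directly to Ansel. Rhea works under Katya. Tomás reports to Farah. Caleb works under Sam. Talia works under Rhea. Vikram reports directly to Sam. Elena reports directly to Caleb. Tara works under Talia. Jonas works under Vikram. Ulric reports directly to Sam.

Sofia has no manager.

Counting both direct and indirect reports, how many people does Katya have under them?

3

Katya directly manages Rhea. Under Rhea: Talia, Tara (2). That's 3 in total.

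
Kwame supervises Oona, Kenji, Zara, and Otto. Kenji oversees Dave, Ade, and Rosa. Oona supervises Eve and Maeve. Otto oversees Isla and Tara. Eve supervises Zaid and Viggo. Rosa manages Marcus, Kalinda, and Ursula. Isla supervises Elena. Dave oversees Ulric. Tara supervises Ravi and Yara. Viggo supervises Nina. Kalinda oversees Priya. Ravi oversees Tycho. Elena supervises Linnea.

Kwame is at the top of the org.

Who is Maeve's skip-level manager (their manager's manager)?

Maeve reports to Oona, and Oona reports to Kwame. So Maeve's skip-level manager is Kwame.

Kwame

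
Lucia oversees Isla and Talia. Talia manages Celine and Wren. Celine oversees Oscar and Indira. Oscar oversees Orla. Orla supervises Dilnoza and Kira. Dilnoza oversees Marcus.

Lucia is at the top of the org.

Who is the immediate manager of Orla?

Oscar

Orla reports directly to Oscar.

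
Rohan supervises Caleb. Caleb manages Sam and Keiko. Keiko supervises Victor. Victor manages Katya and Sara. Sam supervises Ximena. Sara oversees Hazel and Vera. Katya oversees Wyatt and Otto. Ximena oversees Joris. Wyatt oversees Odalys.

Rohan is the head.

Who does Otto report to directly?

Otto reports directly to Katya.

Katya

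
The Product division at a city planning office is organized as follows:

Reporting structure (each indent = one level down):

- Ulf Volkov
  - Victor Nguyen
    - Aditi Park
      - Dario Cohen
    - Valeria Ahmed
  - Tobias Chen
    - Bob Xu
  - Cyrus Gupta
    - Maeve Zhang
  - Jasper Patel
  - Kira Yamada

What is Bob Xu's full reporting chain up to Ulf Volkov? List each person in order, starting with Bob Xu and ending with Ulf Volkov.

Bob Xu reports to Tobias Chen. Tobias Chen reports to Ulf Volkov. Ulf Volkov is at the top.

Bob Xu -> Tobias Chen -> Ulf Volkov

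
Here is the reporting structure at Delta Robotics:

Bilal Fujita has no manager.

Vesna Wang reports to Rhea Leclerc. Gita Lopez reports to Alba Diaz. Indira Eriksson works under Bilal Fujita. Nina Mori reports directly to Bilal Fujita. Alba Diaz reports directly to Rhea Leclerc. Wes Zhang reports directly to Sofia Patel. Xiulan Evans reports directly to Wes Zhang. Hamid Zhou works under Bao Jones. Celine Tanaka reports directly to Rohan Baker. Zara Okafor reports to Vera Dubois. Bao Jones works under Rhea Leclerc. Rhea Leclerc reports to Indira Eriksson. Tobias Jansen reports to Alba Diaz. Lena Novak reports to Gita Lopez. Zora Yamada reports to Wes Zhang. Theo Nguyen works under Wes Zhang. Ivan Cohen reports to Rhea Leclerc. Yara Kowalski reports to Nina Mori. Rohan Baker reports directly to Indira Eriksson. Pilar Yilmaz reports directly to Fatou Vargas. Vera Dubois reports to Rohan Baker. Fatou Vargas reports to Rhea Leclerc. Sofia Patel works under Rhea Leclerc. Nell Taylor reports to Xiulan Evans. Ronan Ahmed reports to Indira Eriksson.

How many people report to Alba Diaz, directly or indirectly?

3

Alba Diaz directly manages Gita Lopez, Tobias Jansen. Under Gita Lopez: Lena Novak (1). Tobias Jansen has no reports. So Alba Diaz's organization is 2 direct reports plus everyone under them: 2 + 1 = 3.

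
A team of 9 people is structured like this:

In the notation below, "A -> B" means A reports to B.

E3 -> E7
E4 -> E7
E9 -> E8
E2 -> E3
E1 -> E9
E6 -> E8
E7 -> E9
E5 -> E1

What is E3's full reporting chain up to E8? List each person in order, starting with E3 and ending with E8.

E3 -> E7 -> E9 -> E8

E3 reports to E7. E7 reports to E9. E9 reports to E8. E8 is at the top.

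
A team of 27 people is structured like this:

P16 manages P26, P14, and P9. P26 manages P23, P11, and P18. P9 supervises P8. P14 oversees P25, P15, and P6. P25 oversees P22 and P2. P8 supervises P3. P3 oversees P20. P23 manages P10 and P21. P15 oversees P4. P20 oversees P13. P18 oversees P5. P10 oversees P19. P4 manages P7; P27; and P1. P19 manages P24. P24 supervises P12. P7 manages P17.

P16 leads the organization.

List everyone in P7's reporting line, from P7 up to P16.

P7 -> P4 -> P15 -> P14 -> P16

P7 reports to P4. P4 reports to P15. P15 reports to P14. P14 reports to P16. P16 is at the top.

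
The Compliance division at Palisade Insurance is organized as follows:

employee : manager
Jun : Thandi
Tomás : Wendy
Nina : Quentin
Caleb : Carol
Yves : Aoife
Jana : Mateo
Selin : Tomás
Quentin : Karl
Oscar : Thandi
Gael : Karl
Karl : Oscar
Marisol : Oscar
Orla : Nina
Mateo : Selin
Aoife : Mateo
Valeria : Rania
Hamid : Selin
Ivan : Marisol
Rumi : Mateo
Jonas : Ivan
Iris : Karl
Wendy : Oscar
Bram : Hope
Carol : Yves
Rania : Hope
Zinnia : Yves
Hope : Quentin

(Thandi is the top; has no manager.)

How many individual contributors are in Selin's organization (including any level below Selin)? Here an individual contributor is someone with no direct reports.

5

The people in Selin's organization with no one reporting to them are Hamid, Rumi, Jana, Caleb, Zinnia. That is 5.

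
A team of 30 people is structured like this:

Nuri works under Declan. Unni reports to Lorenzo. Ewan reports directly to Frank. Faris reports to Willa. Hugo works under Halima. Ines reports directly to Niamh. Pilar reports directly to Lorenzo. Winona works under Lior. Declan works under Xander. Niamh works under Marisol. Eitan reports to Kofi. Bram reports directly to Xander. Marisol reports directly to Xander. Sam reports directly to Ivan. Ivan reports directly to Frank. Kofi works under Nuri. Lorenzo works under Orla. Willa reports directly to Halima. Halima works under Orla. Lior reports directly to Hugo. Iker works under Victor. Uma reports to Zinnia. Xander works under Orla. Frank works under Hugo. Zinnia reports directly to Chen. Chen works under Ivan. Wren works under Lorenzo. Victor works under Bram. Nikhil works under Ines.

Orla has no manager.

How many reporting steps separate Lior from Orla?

Chain from Lior up to Orla: Lior → Hugo → Halima → Orla. That is 3 steps up, so Lior is 3 levels below Orla.

3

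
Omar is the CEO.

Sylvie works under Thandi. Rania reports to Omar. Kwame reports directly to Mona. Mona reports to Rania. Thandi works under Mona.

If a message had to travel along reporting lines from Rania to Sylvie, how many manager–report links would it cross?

3

Sylvie is in Rania's organization: the chain from Sylvie up to Rania is Sylvie → Thandi → Mona → Rania, which is 3 links.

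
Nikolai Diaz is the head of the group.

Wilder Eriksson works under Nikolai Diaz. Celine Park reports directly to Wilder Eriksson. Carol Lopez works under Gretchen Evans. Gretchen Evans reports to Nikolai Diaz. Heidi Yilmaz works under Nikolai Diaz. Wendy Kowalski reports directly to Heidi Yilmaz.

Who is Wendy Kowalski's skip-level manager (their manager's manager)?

Wendy Kowalski reports to Heidi Yilmaz, and Heidi Yilmaz reports to Nikolai Diaz. So Wendy Kowalski's skip-level manager is Nikolai Diaz.

Nikolai Diaz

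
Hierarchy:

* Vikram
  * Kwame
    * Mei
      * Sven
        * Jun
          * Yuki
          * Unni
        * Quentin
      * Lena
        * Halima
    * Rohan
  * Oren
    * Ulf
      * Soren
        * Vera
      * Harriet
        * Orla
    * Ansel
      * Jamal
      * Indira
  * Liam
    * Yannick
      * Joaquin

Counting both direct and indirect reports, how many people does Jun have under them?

Jun directly manages Yuki, Unni. Yuki has no reports. Unni has no reports. So Jun's organization is 2 direct reports plus everyone under them: 1 + 1 = 2.

2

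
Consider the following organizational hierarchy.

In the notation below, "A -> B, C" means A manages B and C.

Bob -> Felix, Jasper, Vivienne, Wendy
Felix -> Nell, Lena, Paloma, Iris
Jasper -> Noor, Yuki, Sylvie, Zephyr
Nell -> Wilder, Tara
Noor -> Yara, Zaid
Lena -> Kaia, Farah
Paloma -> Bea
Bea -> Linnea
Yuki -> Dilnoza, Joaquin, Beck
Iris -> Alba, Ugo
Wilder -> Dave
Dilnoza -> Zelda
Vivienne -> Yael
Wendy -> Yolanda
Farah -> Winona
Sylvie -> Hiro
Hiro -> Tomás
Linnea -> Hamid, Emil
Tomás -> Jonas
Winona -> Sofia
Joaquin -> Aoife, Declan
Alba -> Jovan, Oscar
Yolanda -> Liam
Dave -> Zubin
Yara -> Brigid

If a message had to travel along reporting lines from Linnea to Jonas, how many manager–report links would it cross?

Linnea is 4 levels below Bob, and Jonas is 5 levels below Bob (their lowest common manager). The shortest path runs up from Linnea to Bob and back down to Jonas: 4 + 5 = 9 links.

9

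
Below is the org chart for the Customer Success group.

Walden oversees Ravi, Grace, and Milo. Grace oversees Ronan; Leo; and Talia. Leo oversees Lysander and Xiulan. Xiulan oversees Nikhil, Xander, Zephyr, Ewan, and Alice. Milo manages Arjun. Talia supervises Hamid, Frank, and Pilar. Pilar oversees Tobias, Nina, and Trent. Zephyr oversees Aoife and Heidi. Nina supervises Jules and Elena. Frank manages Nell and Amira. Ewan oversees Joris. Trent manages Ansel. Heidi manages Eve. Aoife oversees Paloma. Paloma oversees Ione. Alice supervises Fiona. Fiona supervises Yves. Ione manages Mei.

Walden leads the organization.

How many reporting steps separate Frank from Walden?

3

Chain from Frank up to Walden: Frank → Talia → Grace → Walden. That is 3 steps up, so Frank is 3 levels below Walden.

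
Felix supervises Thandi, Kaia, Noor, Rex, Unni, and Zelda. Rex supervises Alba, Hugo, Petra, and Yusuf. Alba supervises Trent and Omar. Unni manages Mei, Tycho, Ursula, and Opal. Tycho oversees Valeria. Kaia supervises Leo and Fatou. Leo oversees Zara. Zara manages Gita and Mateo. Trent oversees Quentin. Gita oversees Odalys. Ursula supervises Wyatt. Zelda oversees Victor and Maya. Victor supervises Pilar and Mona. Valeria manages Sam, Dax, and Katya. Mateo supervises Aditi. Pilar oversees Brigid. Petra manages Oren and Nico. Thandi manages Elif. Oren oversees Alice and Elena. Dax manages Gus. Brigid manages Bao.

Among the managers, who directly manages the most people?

Felix

Direct-report counts: Felix has 6; Thandi has 1; Zelda has 2; Victor has 2; Pilar has 1; Brigid has 1; Kaia has 2; Leo has 1; Zara has 2; Mateo has 1; Gita has 1; Unni has 4; Ursula has 1; Tycho has 1; Valeria has 3; Dax has 1; Rex has 4; Petra has 2; Oren has 2; Alba has 2; Trent has 1. The largest is 6, held by Felix.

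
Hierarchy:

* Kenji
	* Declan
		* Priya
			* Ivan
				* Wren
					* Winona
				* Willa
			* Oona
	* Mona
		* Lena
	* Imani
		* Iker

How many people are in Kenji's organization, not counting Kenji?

11

Kenji directly manages Declan, Mona, Imani. Under Declan: Priya, Oona, Ivan, Willa, Wren, Winona (6). Under Mona: Lena (1). Under Imani: Iker (1). So Kenji's organization is 3 direct reports plus everyone under them: 7 + 2 + 2 = 11.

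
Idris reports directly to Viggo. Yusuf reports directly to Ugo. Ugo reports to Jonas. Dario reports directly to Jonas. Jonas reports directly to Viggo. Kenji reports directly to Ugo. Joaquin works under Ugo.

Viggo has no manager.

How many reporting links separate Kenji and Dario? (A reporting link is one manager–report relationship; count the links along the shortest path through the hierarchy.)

Kenji is 2 levels below Jonas, and Dario is 1 level below Jonas (their lowest common manager). The shortest path runs up from Kenji to Jonas and back down to Dario: 2 + 1 = 3 links.

3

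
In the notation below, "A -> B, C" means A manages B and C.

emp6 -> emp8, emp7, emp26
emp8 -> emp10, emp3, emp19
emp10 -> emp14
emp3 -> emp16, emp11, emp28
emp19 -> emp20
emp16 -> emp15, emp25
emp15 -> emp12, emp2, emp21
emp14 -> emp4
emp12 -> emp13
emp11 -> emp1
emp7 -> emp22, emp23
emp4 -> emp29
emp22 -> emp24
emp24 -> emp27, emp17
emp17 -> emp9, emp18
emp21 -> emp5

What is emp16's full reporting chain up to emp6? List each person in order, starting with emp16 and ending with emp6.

emp16 reports to emp3. emp3 reports to emp8. emp8 reports to emp6. emp6 is at the top.

emp16 -> emp3 -> emp8 -> emp6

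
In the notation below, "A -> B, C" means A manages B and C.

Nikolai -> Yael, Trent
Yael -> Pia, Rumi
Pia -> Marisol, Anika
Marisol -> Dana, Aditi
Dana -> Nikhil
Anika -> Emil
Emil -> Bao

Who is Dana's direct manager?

Dana reports directly to Marisol.

Marisol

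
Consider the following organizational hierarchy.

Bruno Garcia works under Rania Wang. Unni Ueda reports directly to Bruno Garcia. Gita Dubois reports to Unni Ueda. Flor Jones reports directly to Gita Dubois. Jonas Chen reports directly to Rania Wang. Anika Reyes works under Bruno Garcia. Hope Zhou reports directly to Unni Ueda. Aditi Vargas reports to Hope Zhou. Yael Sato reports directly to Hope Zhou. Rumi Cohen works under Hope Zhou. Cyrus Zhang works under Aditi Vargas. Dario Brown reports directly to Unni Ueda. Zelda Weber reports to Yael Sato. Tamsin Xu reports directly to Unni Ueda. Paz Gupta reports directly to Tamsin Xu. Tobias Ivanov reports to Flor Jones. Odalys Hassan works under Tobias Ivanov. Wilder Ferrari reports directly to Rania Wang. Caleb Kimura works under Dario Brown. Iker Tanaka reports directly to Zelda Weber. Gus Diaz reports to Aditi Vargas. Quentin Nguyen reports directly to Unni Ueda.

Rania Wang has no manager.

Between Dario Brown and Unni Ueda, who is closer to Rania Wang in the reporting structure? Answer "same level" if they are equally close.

Dario Brown is 3 levels below Rania Wang; Unni Ueda is 2. Unni Ueda is higher.

Unni Ueda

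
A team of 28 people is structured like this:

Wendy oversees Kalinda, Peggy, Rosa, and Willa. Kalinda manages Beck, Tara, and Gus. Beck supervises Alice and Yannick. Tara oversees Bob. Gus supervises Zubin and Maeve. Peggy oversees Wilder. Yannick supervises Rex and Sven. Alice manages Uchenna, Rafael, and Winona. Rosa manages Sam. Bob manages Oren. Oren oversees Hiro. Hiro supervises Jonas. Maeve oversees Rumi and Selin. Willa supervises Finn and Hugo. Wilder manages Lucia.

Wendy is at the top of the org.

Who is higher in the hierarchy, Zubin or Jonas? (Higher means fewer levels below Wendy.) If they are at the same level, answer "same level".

Zubin

Zubin is 3 levels below Wendy; Jonas is 6. Zubin is higher.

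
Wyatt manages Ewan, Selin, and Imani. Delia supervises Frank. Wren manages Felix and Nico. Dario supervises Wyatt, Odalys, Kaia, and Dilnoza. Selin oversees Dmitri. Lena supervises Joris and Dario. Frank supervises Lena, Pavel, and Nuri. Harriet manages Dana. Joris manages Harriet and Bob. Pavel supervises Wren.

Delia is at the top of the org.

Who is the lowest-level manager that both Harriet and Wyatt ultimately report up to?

Lena

Harriet's chain of managers is Joris, Lena, Frank, Delia. Wyatt's chain of managers is Dario, Lena, Frank, Delia. The first manager that appears in both chains is Lena.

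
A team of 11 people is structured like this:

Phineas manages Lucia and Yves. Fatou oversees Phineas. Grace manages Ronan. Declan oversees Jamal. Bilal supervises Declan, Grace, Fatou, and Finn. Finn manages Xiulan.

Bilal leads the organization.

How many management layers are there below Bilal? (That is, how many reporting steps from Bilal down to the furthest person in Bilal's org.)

The longest chain under Bilal runs Bilal → Fatou → Phineas → Yves, which is 3 levels below Bilal.

3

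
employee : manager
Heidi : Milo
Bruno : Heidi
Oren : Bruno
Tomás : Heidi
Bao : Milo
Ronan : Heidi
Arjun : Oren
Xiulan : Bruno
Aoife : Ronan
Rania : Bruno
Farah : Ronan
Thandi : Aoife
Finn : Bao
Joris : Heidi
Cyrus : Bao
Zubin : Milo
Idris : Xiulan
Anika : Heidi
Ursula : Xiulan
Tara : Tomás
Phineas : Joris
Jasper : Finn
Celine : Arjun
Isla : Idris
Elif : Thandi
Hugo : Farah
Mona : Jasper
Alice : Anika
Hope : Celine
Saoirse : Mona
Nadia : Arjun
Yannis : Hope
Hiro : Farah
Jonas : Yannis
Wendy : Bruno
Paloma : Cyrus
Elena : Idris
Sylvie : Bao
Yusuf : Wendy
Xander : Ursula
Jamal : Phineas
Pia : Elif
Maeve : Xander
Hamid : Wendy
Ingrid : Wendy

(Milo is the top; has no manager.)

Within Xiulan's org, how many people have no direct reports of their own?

3

The people in Xiulan's organization with no one reporting to them are Maeve, Elena, Isla. That is 3.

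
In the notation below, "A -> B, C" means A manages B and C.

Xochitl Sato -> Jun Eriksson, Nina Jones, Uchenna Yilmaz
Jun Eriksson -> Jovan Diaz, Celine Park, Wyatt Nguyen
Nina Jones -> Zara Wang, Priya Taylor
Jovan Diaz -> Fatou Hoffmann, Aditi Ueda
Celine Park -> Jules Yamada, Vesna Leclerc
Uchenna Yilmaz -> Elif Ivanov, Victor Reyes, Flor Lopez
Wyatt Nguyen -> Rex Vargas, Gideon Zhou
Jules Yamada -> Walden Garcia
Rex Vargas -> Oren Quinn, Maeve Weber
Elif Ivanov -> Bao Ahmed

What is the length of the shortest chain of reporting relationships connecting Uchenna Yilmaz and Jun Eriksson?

2

Uchenna Yilmaz is 1 level below Xochitl Sato, and Jun Eriksson is 1 level below Xochitl Sato (their lowest common manager). The shortest path runs up from Uchenna Yilmaz to Xochitl Sato and back down to Jun Eriksson: 1 + 1 = 2 links.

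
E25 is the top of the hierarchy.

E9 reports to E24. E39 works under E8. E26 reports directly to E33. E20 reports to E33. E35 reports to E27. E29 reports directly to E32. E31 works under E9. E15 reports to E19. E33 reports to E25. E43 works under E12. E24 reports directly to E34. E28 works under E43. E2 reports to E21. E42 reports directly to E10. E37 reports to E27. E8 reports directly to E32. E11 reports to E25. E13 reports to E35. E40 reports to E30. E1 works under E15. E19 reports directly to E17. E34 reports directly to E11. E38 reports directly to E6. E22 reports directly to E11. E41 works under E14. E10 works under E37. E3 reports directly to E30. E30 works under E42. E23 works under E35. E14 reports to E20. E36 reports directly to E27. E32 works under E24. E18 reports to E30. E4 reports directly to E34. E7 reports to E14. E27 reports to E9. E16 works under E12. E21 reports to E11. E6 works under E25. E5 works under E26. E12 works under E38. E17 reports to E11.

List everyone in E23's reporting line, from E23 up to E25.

E23 -> E35 -> E27 -> E9 -> E24 -> E34 -> E11 -> E25

E23 reports to E35. E35 reports to E27. E27 reports to E9. E9 reports to E24. E24 reports to E34. E34 reports to E11. E11 reports to E25. E25 is at the top.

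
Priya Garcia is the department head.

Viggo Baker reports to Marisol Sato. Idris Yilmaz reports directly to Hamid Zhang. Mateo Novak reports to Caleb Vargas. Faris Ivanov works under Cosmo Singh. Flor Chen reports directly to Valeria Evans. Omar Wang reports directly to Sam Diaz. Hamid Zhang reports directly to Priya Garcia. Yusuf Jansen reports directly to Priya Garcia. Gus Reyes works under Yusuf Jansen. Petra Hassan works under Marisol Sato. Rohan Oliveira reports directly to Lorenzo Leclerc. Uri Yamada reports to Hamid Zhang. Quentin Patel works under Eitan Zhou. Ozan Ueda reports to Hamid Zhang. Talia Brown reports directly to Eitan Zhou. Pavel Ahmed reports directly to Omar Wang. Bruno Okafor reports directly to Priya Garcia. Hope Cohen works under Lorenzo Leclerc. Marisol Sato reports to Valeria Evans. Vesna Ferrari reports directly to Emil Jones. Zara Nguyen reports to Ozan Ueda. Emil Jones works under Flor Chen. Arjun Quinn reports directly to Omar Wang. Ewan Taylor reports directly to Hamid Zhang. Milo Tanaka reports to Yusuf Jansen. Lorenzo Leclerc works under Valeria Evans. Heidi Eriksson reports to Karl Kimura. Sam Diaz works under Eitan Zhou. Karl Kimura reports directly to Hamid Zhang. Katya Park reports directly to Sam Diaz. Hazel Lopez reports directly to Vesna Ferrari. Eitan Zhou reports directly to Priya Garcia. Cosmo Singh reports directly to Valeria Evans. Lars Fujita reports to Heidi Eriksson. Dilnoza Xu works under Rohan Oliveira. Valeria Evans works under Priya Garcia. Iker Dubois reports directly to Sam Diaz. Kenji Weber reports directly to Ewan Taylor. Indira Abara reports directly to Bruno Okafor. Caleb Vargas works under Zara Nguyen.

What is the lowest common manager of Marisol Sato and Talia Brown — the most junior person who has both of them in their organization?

Marisol Sato's chain of managers is Valeria Evans, Priya Garcia. Talia Brown's chain of managers is Eitan Zhou, Priya Garcia. The first manager that appears in both chains is Priya Garcia.

Priya Garcia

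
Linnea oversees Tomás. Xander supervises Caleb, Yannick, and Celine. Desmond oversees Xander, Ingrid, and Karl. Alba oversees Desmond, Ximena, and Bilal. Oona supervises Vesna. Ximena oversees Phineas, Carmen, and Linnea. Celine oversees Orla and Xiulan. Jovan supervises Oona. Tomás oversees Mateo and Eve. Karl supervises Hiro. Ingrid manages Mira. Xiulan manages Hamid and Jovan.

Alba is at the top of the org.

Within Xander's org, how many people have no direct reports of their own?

5

The people in Xander's organization with no one reporting to them are Caleb, Yannick, Orla, Vesna, Hamid. That is 5.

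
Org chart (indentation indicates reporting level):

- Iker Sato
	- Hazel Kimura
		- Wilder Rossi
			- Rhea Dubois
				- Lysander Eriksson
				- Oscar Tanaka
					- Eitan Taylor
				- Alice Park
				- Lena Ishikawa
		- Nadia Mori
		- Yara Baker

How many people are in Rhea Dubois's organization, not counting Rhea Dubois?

5

Rhea Dubois directly manages Lysander Eriksson, Oscar Tanaka, Alice Park, Lena Ishikawa. Lysander Eriksson has no reports. Under Oscar Tanaka: Eitan Taylor (1). Alice Park has no reports. Lena Ishikawa has no reports. So Rhea Dubois's organization is 4 direct reports plus everyone under them: 1 + 2 + 1 + 1 = 5.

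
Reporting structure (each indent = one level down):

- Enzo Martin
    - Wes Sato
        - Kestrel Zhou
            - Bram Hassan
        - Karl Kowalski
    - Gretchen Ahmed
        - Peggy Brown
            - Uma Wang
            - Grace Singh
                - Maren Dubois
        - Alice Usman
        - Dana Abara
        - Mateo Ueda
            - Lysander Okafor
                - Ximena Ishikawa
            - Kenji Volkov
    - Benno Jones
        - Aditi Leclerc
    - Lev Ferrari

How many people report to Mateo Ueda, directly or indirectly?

Mateo Ueda directly manages Lysander Okafor, Kenji Volkov. Under Lysander Okafor: Ximena Ishikawa (1). Kenji Volkov has no reports. So Mateo Ueda's organization is 2 direct reports plus everyone under them: 2 + 1 = 3.

3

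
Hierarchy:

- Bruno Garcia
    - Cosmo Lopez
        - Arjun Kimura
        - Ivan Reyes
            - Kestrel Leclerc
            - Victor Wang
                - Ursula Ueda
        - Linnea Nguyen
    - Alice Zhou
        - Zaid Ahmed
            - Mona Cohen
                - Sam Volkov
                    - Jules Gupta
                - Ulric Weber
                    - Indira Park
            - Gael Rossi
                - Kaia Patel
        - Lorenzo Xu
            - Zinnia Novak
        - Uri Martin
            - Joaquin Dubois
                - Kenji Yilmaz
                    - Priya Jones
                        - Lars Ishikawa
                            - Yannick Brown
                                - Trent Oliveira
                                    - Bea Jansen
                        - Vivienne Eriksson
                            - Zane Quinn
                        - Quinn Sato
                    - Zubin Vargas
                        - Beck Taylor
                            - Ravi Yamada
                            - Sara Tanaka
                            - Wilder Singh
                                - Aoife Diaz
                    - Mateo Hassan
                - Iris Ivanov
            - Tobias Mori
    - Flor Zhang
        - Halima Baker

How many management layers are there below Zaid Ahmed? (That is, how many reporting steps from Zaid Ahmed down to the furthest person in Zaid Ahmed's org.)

The longest chain under Zaid Ahmed runs Zaid Ahmed → Mona Cohen → Ulric Weber → Indira Park, which is 3 levels below Zaid Ahmed.

3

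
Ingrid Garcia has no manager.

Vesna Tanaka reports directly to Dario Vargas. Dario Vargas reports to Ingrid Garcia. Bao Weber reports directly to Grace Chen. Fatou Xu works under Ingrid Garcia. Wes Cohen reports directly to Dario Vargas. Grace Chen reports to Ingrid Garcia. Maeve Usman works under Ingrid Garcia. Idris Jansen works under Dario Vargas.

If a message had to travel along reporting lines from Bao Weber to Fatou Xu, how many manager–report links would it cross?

3

Bao Weber is 2 levels below Ingrid Garcia, and Fatou Xu is 1 level below Ingrid Garcia (their lowest common manager). The shortest path runs up from Bao Weber to Ingrid Garcia and back down to Fatou Xu: 2 + 1 = 3 links.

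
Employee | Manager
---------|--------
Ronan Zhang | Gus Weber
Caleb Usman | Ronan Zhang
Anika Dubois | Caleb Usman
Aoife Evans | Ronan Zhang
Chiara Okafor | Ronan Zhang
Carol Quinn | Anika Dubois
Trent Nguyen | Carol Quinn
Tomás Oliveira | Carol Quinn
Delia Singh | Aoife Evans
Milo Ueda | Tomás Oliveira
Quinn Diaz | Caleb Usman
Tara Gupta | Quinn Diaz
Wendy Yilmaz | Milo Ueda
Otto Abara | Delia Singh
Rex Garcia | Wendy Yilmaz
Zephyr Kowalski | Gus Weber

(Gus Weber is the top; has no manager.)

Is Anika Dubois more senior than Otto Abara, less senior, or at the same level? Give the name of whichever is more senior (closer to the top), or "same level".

Anika Dubois is 3 levels below Gus Weber; Otto Abara is 4. Anika Dubois is higher.

Anika Dubois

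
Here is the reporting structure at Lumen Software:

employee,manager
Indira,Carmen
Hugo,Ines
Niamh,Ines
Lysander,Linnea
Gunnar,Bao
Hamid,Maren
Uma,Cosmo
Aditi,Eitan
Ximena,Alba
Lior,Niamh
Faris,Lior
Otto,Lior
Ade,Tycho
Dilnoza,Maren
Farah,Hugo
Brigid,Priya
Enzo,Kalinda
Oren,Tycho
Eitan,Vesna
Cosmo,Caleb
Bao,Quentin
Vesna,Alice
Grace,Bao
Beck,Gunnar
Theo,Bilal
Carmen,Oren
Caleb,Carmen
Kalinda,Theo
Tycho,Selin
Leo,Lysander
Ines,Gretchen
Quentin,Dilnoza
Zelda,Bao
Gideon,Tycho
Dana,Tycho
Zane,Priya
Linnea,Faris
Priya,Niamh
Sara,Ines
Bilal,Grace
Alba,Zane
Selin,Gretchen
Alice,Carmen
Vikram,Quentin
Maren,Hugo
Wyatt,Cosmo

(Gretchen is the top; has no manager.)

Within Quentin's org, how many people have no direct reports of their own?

4

The people in Quentin's organization with no one reporting to them are Vikram, Zelda, Beck, Enzo. That is 4.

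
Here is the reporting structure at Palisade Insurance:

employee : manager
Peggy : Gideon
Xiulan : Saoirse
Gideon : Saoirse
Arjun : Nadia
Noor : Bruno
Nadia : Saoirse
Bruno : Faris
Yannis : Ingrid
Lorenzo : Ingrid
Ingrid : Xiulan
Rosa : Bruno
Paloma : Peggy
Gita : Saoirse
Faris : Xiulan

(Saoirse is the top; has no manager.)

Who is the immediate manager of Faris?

Faris reports directly to Xiulan.

Xiulan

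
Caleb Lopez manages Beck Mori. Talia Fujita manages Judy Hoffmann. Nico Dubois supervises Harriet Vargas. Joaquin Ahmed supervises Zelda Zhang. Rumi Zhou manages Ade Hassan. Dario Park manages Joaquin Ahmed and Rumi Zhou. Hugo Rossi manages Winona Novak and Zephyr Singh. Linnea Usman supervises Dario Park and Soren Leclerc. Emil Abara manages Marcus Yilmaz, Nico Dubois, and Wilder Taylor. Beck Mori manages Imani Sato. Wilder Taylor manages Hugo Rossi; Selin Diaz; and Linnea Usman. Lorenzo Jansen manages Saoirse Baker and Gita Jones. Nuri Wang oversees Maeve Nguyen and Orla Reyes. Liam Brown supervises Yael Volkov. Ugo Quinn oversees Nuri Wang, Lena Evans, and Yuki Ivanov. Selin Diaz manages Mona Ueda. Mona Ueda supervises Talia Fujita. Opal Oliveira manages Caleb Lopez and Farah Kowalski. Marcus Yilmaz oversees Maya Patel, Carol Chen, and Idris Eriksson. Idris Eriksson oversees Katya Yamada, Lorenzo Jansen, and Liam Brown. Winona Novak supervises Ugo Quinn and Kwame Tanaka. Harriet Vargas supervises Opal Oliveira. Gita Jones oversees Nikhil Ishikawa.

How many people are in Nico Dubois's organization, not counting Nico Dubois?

Nico Dubois directly manages Harriet Vargas. Under Harriet Vargas: Opal Oliveira, Farah Kowalski, Caleb Lopez, Beck Mori, Imani Sato (5). That's 6 in total.

6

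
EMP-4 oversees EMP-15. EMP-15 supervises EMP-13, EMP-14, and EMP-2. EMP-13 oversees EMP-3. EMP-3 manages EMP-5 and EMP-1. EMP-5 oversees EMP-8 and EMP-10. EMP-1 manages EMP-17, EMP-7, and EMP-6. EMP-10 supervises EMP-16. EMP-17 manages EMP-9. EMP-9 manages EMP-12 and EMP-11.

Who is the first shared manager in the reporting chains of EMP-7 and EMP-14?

EMP-15

EMP-7's chain of managers is EMP-1, EMP-3, EMP-13, EMP-15, EMP-4. EMP-14's chain of managers is EMP-15, EMP-4. The first manager that appears in both chains is EMP-15.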